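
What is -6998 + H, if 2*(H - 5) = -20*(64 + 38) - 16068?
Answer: -16047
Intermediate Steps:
H = -9049 (H = 5 + (-20*(64 + 38) - 16068)/2 = 5 + (-20*102 - 16068)/2 = 5 + (-2040 - 16068)/2 = 5 + (1/2)*(-18108) = 5 - 9054 = -9049)
-6998 + H = -6998 - 9049 = -16047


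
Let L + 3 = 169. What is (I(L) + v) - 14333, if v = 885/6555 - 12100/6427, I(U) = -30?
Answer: -40344815944/2808599 ≈ -14365.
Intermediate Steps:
L = 166 (L = -3 + 169 = 166)
v = -4908507/2808599 (v = 885*(1/6555) - 12100*1/6427 = 59/437 - 12100/6427 = -4908507/2808599 ≈ -1.7477)
(I(L) + v) - 14333 = (-30 - 4908507/2808599) - 14333 = -89166477/2808599 - 14333 = -40344815944/2808599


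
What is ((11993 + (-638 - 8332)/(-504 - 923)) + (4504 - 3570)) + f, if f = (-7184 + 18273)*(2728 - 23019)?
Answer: -321066389074/1427 ≈ -2.2499e+8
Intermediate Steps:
f = -225006899 (f = 11089*(-20291) = -225006899)
((11993 + (-638 - 8332)/(-504 - 923)) + (4504 - 3570)) + f = ((11993 + (-638 - 8332)/(-504 - 923)) + (4504 - 3570)) - 225006899 = ((11993 - 8970/(-1427)) + 934) - 225006899 = ((11993 - 8970*(-1/1427)) + 934) - 225006899 = ((11993 + 8970/1427) + 934) - 225006899 = (17122981/1427 + 934) - 225006899 = 18455799/1427 - 225006899 = -321066389074/1427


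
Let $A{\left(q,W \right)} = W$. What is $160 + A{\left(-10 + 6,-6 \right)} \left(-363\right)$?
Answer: $2338$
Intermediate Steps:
$160 + A{\left(-10 + 6,-6 \right)} \left(-363\right) = 160 - -2178 = 160 + 2178 = 2338$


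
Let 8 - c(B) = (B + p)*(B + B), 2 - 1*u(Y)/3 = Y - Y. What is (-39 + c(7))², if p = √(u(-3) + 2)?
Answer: 18209 + 7224*√2 ≈ 28425.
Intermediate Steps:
u(Y) = 6 (u(Y) = 6 - 3*(Y - Y) = 6 - 3*0 = 6 + 0 = 6)
p = 2*√2 (p = √(6 + 2) = √8 = 2*√2 ≈ 2.8284)
c(B) = 8 - 2*B*(B + 2*√2) (c(B) = 8 - (B + 2*√2)*(B + B) = 8 - (B + 2*√2)*2*B = 8 - 2*B*(B + 2*√2))
(-39 + c(7))² = (-39 + (8 - 2*7² - 4*7*√2))² = (-39 + (8 - 2*49 - 28*√2))² = (-39 + (8 - 98 - 28*√2))² = (-39 + (-90 - 28*√2))² = (-129 - 28*√2)²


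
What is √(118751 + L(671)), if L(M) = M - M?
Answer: √118751 ≈ 344.60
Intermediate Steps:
L(M) = 0
√(118751 + L(671)) = √(118751 + 0) = √118751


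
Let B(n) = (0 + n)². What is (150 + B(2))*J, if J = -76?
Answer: -11704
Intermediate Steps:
B(n) = n²
(150 + B(2))*J = (150 + 2²)*(-76) = (150 + 4)*(-76) = 154*(-76) = -11704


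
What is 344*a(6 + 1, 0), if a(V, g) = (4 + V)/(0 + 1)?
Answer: 3784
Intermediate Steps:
a(V, g) = 4 + V (a(V, g) = (4 + V)/1 = (4 + V)*1 = 4 + V)
344*a(6 + 1, 0) = 344*(4 + (6 + 1)) = 344*(4 + 7) = 344*11 = 3784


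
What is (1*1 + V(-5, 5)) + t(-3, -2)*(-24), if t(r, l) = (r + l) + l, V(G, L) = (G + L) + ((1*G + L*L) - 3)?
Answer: 186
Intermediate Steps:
V(G, L) = -3 + L + L² + 2*G (V(G, L) = (G + L) + ((G + L²) - 3) = (G + L) + (-3 + G + L²) = -3 + L + L² + 2*G)
t(r, l) = r + 2*l (t(r, l) = (l + r) + l = r + 2*l)
(1*1 + V(-5, 5)) + t(-3, -2)*(-24) = (1*1 + (-3 + 5 + 5² + 2*(-5))) + (-3 + 2*(-2))*(-24) = (1 + (-3 + 5 + 25 - 10)) + (-3 - 4)*(-24) = (1 + 17) - 7*(-24) = 18 + 168 = 186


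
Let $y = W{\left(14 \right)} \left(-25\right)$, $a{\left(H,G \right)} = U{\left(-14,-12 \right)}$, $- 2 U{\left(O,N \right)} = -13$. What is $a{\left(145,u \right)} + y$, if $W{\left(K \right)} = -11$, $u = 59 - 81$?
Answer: $\frac{563}{2} \approx 281.5$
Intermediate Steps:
$U{\left(O,N \right)} = \frac{13}{2}$ ($U{\left(O,N \right)} = \left(- \frac{1}{2}\right) \left(-13\right) = \frac{13}{2}$)
$u = -22$ ($u = 59 - 81 = -22$)
$a{\left(H,G \right)} = \frac{13}{2}$
$y = 275$ ($y = \left(-11\right) \left(-25\right) = 275$)
$a{\left(145,u \right)} + y = \frac{13}{2} + 275 = \frac{563}{2}$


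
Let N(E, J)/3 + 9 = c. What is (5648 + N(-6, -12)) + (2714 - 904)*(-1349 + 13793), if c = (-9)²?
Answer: 22529504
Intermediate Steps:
c = 81
N(E, J) = 216 (N(E, J) = -27 + 3*81 = -27 + 243 = 216)
(5648 + N(-6, -12)) + (2714 - 904)*(-1349 + 13793) = (5648 + 216) + (2714 - 904)*(-1349 + 13793) = 5864 + 1810*12444 = 5864 + 22523640 = 22529504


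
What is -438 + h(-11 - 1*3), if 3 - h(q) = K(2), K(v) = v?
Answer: -437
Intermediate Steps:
h(q) = 1 (h(q) = 3 - 1*2 = 3 - 2 = 1)
-438 + h(-11 - 1*3) = -438 + 1 = -437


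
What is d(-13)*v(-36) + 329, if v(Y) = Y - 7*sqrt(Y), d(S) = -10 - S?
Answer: 221 - 126*I ≈ 221.0 - 126.0*I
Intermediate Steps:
v(Y) = Y - 7*sqrt(Y)
d(-13)*v(-36) + 329 = (-10 - 1*(-13))*(-36 - 42*I) + 329 = (-10 + 13)*(-36 - 42*I) + 329 = 3*(-36 - 42*I) + 329 = (-108 - 126*I) + 329 = 221 - 126*I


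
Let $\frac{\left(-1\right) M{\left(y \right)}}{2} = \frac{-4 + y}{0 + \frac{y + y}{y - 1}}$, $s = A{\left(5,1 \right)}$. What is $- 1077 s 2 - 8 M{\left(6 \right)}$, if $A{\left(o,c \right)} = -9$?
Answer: $\frac{58198}{3} \approx 19399.0$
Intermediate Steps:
$s = -9$
$M{\left(y \right)} = - \frac{\left(-1 + y\right) \left(-4 + y\right)}{y}$ ($M{\left(y \right)} = - 2 \frac{-4 + y}{0 + \frac{y + y}{y - 1}} = - 2 \frac{-4 + y}{0 + \frac{2 y}{-1 + y}} = - 2 \frac{-4 + y}{2 y \frac{1}{-1 + y}} = - 2 \left(-4 + y\right) \frac{-1 + y}{2 y} = - 2 \frac{\left(-1 + y\right) \left(-4 + y\right)}{2 y} = - \frac{\left(-1 + y\right) \left(-4 + y\right)}{y}$)
$- 1077 s 2 - 8 M{\left(6 \right)} = - 1077 \left(\left(-9\right) 2\right) - 8 \left(5 - 6 - \frac{4}{6}\right) = \left(-1077\right) \left(-18\right) - 8 \left(5 - 6 - \frac{2}{3}\right) = 19386 - 8 \left(5 - 6 - \frac{2}{3}\right) = 19386 - - \frac{40}{3} = 19386 + \frac{40}{3} = \frac{58198}{3}$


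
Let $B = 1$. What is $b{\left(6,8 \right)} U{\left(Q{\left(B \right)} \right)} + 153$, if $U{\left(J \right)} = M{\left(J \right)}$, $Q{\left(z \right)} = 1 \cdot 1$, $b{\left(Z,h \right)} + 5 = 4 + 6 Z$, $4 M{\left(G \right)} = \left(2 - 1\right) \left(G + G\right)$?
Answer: $\frac{341}{2} \approx 170.5$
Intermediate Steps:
$M{\left(G \right)} = \frac{G}{2}$ ($M{\left(G \right)} = \frac{\left(2 - 1\right) \left(G + G\right)}{4} = \frac{1 \cdot 2 G}{4} = \frac{2 G}{4} = \frac{G}{2}$)
$b{\left(Z,h \right)} = -1 + 6 Z$ ($b{\left(Z,h \right)} = -5 + \left(4 + 6 Z\right) = -1 + 6 Z$)
$Q{\left(z \right)} = 1$
$U{\left(J \right)} = \frac{J}{2}$
$b{\left(6,8 \right)} U{\left(Q{\left(B \right)} \right)} + 153 = \left(-1 + 6 \cdot 6\right) \frac{1}{2} \cdot 1 + 153 = \left(-1 + 36\right) \frac{1}{2} + 153 = 35 \cdot \frac{1}{2} + 153 = \frac{35}{2} + 153 = \frac{341}{2}$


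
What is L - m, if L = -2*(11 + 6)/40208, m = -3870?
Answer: 77802463/20104 ≈ 3870.0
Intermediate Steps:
L = -17/20104 (L = -2*17*(1/40208) = -34*1/40208 = -17/20104 ≈ -0.00084560)
L - m = -17/20104 - 1*(-3870) = -17/20104 + 3870 = 77802463/20104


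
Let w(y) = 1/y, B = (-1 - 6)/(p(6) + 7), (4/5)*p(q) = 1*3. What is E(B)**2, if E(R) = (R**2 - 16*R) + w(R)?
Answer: 232166894569/2680339984 ≈ 86.618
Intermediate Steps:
p(q) = 15/4 (p(q) = 5*(1*3)/4 = (5/4)*3 = 15/4)
B = -28/43 (B = (-1 - 6)/(15/4 + 7) = -7/43/4 = -7*4/43 = -28/43 ≈ -0.65116)
E(R) = 1/R + R**2 - 16*R (E(R) = (R**2 - 16*R) + 1/R = 1/R + R**2 - 16*R)
E(B)**2 = ((1 + (-28/43)**2*(-16 - 28/43))/(-28/43))**2 = (-43*(1 + (784/1849)*(-716/43))/28)**2 = (-43*(1 - 561344/79507)/28)**2 = (-43/28*(-481837/79507))**2 = (481837/51772)**2 = 232166894569/2680339984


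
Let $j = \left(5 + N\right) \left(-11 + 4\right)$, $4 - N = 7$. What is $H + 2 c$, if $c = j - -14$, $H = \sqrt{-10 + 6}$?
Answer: $2 i \approx 2.0 i$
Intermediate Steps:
$N = -3$ ($N = 4 - 7 = -3$)
$j = -14$ ($j = \left(5 - 3\right) \left(-11 + 4\right) = 2 \left(-7\right) = -14$)
$H = 2 i$ ($H = \sqrt{-4} = 2 i \approx 2.0 i$)
$c = 0$ ($c = -14 - -14 = -14 + 14 = 0$)
$H + 2 c = 2 i + 2 \cdot 0 = 2 i + 0 = 2 i$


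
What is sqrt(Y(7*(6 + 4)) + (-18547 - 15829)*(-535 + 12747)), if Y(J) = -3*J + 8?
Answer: I*sqrt(419799914) ≈ 20489.0*I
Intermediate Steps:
Y(J) = 8 - 3*J
sqrt(Y(7*(6 + 4)) + (-18547 - 15829)*(-535 + 12747)) = sqrt((8 - 21*(6 + 4)) + (-18547 - 15829)*(-535 + 12747)) = sqrt((8 - 21*10) - 34376*12212) = sqrt((8 - 3*70) - 419799712) = sqrt((8 - 210) - 419799712) = sqrt(-202 - 419799712) = sqrt(-419799914) = I*sqrt(419799914)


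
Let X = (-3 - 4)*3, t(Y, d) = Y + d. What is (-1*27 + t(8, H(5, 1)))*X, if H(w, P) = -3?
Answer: 462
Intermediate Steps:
X = -21 (X = -7*3 = -21)
(-1*27 + t(8, H(5, 1)))*X = (-1*27 + (8 - 3))*(-21) = (-27 + 5)*(-21) = -22*(-21) = 462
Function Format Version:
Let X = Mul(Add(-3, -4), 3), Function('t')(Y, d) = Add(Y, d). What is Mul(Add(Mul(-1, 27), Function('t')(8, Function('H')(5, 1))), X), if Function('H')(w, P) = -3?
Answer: 462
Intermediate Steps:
X = -21 (X = Mul(-7, 3) = -21)
Mul(Add(Mul(-1, 27), Function('t')(8, Function('H')(5, 1))), X) = Mul(Add(Mul(-1, 27), Add(8, -3)), -21) = Mul(Add(-27, 5), -21) = Mul(-22, -21) = 462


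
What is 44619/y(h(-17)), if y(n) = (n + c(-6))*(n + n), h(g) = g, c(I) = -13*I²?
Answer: 44619/16490 ≈ 2.7058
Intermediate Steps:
y(n) = 2*n*(-468 + n) (y(n) = (n - 13*(-6)²)*(n + n) = (n - 13*36)*(2*n) = (n - 468)*(2*n) = (-468 + n)*(2*n) = 2*n*(-468 + n))
44619/y(h(-17)) = 44619/((2*(-17)*(-468 - 17))) = 44619/((2*(-17)*(-485))) = 44619/16490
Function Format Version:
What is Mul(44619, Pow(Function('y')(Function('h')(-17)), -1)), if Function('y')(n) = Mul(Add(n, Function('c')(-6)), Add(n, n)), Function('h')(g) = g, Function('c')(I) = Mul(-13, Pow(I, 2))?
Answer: Rational(44619, 16490) ≈ 2.7058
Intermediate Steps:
Function('y')(n) = Mul(2, n, Add(-468, n)) (Function('y')(n) = Mul(Add(n, Mul(-13, Pow(-6, 2))), Add(n, n)) = Mul(Add(n, Mul(-13, 36)), Mul(2, n)) = Mul(Add(n, -468), Mul(2, n)) = Mul(Add(-468, n), Mul(2, n)) = Mul(2, n, Add(-468, n)))
Mul(44619, Pow(Function('y')(Function('h')(-17)), -1)) = Mul(44619, Pow(Mul(2, -17, Add(-468, -17)), -1)) = Mul(44619, Pow(Mul(2, -17, -485), -1)) = Mul(44619, Pow(16490, -1)) = Mul(44619, Rational(1, 16490)) = Rational(44619, 16490)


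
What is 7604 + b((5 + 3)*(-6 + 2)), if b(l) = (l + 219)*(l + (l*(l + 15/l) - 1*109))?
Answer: 175530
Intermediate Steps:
b(l) = (219 + l)*(-109 + l + l*(l + 15/l)) (b(l) = (219 + l)*(l + (l*(l + 15/l) - 109)) = (219 + l)*(l + (-109 + l*(l + 15/l))) = (219 + l)*(-109 + l + l*(l + 15/l)))
7604 + b((5 + 3)*(-6 + 2)) = 7604 + (-20586 + ((5 + 3)*(-6 + 2))³ + 125*((5 + 3)*(-6 + 2)) + 220*((5 + 3)*(-6 + 2))²) = 7604 + (-20586 + (8*(-4))³ + 125*(8*(-4)) + 220*(8*(-4))²) = 7604 + (-20586 + (-32)³ + 125*(-32) + 220*(-32)²) = 7604 + (-20586 - 32768 - 4000 + 220*1024) = 7604 + (-20586 - 32768 - 4000 + 225280) = 7604 + 167926 = 175530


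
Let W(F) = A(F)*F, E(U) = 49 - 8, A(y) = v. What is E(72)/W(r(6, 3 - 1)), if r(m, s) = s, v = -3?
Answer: -41/6 ≈ -6.8333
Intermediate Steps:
A(y) = -3
E(U) = 41
W(F) = -3*F
E(72)/W(r(6, 3 - 1)) = 41/((-3*(3 - 1))) = 41/((-3*2)) = 41/(-6) = 41*(-⅙) = -41/6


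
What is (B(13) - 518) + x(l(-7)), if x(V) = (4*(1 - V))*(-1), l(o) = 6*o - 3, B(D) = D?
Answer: -689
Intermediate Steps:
l(o) = -3 + 6*o
x(V) = -4 + 4*V (x(V) = (4 - 4*V)*(-1) = -4 + 4*V)
(B(13) - 518) + x(l(-7)) = (13 - 518) + (-4 + 4*(-3 + 6*(-7))) = -505 + (-4 + 4*(-3 - 42)) = -505 + (-4 + 4*(-45)) = -505 + (-4 - 180) = -505 - 184 = -689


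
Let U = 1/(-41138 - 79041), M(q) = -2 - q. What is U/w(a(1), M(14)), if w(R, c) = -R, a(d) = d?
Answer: 1/120179 ≈ 8.3209e-6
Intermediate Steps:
U = -1/120179 (U = 1/(-120179) = -1/120179 ≈ -8.3209e-6)
U/w(a(1), M(14)) = -1/(120179*((-1*1))) = -1/120179/(-1) = -1/120179*(-1) = 1/120179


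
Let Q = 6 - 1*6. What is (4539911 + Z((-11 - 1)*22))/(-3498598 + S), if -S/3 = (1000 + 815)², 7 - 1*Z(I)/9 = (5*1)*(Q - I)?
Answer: -4528094/13381273 ≈ -0.33839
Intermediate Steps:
Q = 0 (Q = 6 - 6 = 0)
Z(I) = 63 + 45*I (Z(I) = 63 - 9*5*1*(0 - I) = 63 - 45*(-I) = 63 - (-45)*I = 63 + 45*I)
S = -9882675 (S = -3*(1000 + 815)² = -3*1815² = -3*3294225 = -9882675)
(4539911 + Z((-11 - 1)*22))/(-3498598 + S) = (4539911 + (63 + 45*((-11 - 1)*22)))/(-3498598 - 9882675) = (4539911 + (63 + 45*(-12*22)))/(-13381273) = (4539911 + (63 + 45*(-264)))*(-1/13381273) = (4539911 + (63 - 11880))*(-1/13381273) = (4539911 - 11817)*(-1/13381273) = 4528094*(-1/13381273) = -4528094/13381273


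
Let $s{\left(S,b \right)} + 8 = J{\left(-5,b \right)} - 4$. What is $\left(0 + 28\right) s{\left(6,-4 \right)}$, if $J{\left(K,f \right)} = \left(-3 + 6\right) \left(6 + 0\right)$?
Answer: $168$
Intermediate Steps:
$J{\left(K,f \right)} = 18$ ($J{\left(K,f \right)} = 3 \cdot 6 = 18$)
$s{\left(S,b \right)} = 6$ ($s{\left(S,b \right)} = -8 + \left(18 - 4\right) = -8 + 14 = 6$)
$\left(0 + 28\right) s{\left(6,-4 \right)} = \left(0 + 28\right) 6 = 28 \cdot 6 = 168$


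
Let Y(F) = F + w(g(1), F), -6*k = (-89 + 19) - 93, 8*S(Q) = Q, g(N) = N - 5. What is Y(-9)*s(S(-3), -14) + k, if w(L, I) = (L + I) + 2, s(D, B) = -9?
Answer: 1243/6 ≈ 207.17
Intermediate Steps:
g(N) = -5 + N
S(Q) = Q/8
k = 163/6 (k = -((-89 + 19) - 93)/6 = -(-70 - 93)/6 = -1/6*(-163) = 163/6 ≈ 27.167)
w(L, I) = 2 + I + L (w(L, I) = (I + L) + 2 = 2 + I + L)
Y(F) = -2 + 2*F (Y(F) = F + (2 + F + (-5 + 1)) = F + (2 + F - 4) = F + (-2 + F) = -2 + 2*F)
Y(-9)*s(S(-3), -14) + k = (-2 + 2*(-9))*(-9) + 163/6 = (-2 - 18)*(-9) + 163/6 = -20*(-9) + 163/6 = 180 + 163/6 = 1243/6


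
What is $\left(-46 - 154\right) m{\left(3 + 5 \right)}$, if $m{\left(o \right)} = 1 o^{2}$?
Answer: $-12800$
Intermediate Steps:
$m{\left(o \right)} = o^{2}$
$\left(-46 - 154\right) m{\left(3 + 5 \right)} = \left(-46 - 154\right) \left(3 + 5\right)^{2} = - 200 \cdot 8^{2} = \left(-200\right) 64 = -12800$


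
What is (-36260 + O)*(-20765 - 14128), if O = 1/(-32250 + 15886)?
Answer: 20704063060413/16364 ≈ 1.2652e+9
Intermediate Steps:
O = -1/16364 (O = 1/(-16364) = -1/16364 ≈ -6.1110e-5)
(-36260 + O)*(-20765 - 14128) = (-36260 - 1/16364)*(-20765 - 14128) = -593358641/16364*(-34893) = 20704063060413/16364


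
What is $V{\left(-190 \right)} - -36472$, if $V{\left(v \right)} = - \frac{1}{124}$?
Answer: $\frac{4522527}{124} \approx 36472.0$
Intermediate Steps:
$V{\left(v \right)} = - \frac{1}{124}$ ($V{\left(v \right)} = \left(-1\right) \frac{1}{124} = - \frac{1}{124}$)
$V{\left(-190 \right)} - -36472 = - \frac{1}{124} - -36472 = - \frac{1}{124} + 36472 = \frac{4522527}{124}$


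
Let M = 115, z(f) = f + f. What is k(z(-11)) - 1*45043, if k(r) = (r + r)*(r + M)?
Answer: -49135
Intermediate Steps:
z(f) = 2*f
k(r) = 2*r*(115 + r) (k(r) = (r + r)*(r + 115) = (2*r)*(115 + r) = 2*r*(115 + r))
k(z(-11)) - 1*45043 = 2*(2*(-11))*(115 + 2*(-11)) - 1*45043 = 2*(-22)*(115 - 22) - 45043 = 2*(-22)*93 - 45043 = -4092 - 45043 = -49135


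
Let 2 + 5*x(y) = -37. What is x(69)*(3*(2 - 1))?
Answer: -117/5 ≈ -23.400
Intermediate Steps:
x(y) = -39/5 (x(y) = -⅖ + (⅕)*(-37) = -⅖ - 37/5 = -39/5)
x(69)*(3*(2 - 1)) = -117*(2 - 1)/5 = -117/5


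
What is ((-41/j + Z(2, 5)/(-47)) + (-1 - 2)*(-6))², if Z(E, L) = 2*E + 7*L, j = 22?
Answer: 250493929/1069156 ≈ 234.29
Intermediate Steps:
((-41/j + Z(2, 5)/(-47)) + (-1 - 2)*(-6))² = ((-41/22 + (2*2 + 7*5)/(-47)) + (-1 - 2)*(-6))² = ((-41*1/22 + (4 + 35)*(-1/47)) - 3*(-6))² = ((-41/22 + 39*(-1/47)) + 18)² = ((-41/22 - 39/47) + 18)² = (-2785/1034 + 18)² = (15827/1034)² = 250493929/1069156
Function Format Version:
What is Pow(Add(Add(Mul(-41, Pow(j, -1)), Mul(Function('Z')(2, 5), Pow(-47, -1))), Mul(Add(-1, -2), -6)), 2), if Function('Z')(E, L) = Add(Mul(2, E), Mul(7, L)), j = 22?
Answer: Rational(250493929, 1069156) ≈ 234.29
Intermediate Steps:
Pow(Add(Add(Mul(-41, Pow(j, -1)), Mul(Function('Z')(2, 5), Pow(-47, -1))), Mul(Add(-1, -2), -6)), 2) = Pow(Add(Add(Mul(-41, Pow(22, -1)), Mul(Add(Mul(2, 2), Mul(7, 5)), Pow(-47, -1))), Mul(Add(-1, -2), -6)), 2) = Pow(Add(Add(Mul(-41, Rational(1, 22)), Mul(Add(4, 35), Rational(-1, 47))), Mul(-3, -6)), 2) = Pow(Add(Add(Rational(-41, 22), Mul(39, Rational(-1, 47))), 18), 2) = Pow(Add(Add(Rational(-41, 22), Rational(-39, 47)), 18), 2) = Pow(Add(Rational(-2785, 1034), 18), 2) = Pow(Rational(15827, 1034), 2) = Rational(250493929, 1069156)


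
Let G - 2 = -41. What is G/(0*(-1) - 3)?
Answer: 13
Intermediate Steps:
G = -39 (G = 2 - 41 = -39)
G/(0*(-1) - 3) = -39/(0*(-1) - 3) = -39/(0 - 3) = -39/(-3) = -⅓*(-39) = 13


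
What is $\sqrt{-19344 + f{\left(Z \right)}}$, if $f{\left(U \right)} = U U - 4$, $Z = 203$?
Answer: $3 \sqrt{2429} \approx 147.85$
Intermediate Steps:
$f{\left(U \right)} = -4 + U^{2}$ ($f{\left(U \right)} = U^{2} - 4 = -4 + U^{2}$)
$\sqrt{-19344 + f{\left(Z \right)}} = \sqrt{-19344 - \left(4 - 203^{2}\right)} = \sqrt{-19344 + \left(-4 + 41209\right)} = \sqrt{-19344 + 41205} = \sqrt{21861} = 3 \sqrt{2429}$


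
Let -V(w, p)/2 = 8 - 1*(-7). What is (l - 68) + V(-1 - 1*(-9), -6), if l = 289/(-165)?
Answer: -16459/165 ≈ -99.751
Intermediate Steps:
V(w, p) = -30 (V(w, p) = -2*(8 - 1*(-7)) = -2*(8 + 7) = -2*15 = -30)
l = -289/165 (l = 289*(-1/165) = -289/165 ≈ -1.7515)
(l - 68) + V(-1 - 1*(-9), -6) = (-289/165 - 68) - 30 = -11509/165 - 30 = -16459/165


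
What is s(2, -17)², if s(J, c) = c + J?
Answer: 225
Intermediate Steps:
s(J, c) = J + c
s(2, -17)² = (2 - 17)² = (-15)² = 225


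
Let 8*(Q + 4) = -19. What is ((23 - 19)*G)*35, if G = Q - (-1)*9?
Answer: 735/2 ≈ 367.50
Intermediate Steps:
Q = -51/8 (Q = -4 + (⅛)*(-19) = -4 - 19/8 = -51/8 ≈ -6.3750)
G = 21/8 (G = -51/8 - (-1)*9 = -51/8 - 1*(-9) = -51/8 + 9 = 21/8 ≈ 2.6250)
((23 - 19)*G)*35 = ((23 - 19)*(21/8))*35 = (4*(21/8))*35 = (21/2)*35 = 735/2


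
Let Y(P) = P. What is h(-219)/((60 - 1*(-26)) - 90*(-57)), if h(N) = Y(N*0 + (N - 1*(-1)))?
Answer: -109/2608 ≈ -0.041794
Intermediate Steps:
h(N) = 1 + N (h(N) = N*0 + (N - 1*(-1)) = 0 + (N + 1) = 0 + (1 + N) = 1 + N)
h(-219)/((60 - 1*(-26)) - 90*(-57)) = (1 - 219)/((60 - 1*(-26)) - 90*(-57)) = -218/((60 + 26) + 5130) = -218/(86 + 5130) = -218/5216 = -218*1/5216 = -109/2608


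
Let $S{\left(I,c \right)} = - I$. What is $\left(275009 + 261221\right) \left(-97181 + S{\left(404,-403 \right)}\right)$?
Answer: $-52328004550$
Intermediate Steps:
$\left(275009 + 261221\right) \left(-97181 + S{\left(404,-403 \right)}\right) = \left(275009 + 261221\right) \left(-97181 - 404\right) = 536230 \left(-97181 - 404\right) = 536230 \left(-97585\right) = -52328004550$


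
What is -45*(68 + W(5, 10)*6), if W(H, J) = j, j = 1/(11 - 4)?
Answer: -21690/7 ≈ -3098.6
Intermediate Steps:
j = 1/7 ≈ 0.14286
W(H, J) = 1/7
-45*(68 + W(5, 10)*6) = -45*(68 + (1/7)*6) = -45*(68 + 6/7) = -45*482/7 = -21690/7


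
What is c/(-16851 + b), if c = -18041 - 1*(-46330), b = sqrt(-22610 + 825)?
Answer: -476697939/283977986 - 28289*I*sqrt(21785)/283977986 ≈ -1.6786 - 0.014703*I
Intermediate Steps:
b = I*sqrt(21785) (b = sqrt(-21785) = I*sqrt(21785) ≈ 147.6*I)
c = 28289 (c = -18041 + 46330 = 28289)
c/(-16851 + b) = 28289/(-16851 + I*sqrt(21785))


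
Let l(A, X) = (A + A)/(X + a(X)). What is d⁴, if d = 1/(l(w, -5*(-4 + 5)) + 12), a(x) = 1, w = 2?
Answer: 1/14641 ≈ 6.8301e-5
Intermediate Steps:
l(A, X) = 2*A/(1 + X) (l(A, X) = (A + A)/(X + 1) = (2*A)/(1 + X) = 2*A/(1 + X))
d = 1/11 (d = 1/(2*2/(1 - 5*(-4 + 5)) + 12) = 1/(2*2/(1 - 5*1) + 12) = 1/(2*2/(1 - 5) + 12) = 1/(2*2/(-4) + 12) = 1/(2*2*(-¼) + 12) = 1/(-1 + 12) = 1/11 ≈ 0.090909)
d⁴ = (1/11)⁴ = 1/14641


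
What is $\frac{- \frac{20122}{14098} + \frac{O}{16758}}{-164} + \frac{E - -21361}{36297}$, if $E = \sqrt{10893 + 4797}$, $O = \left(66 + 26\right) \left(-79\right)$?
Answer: $\frac{58730549219}{97908156948} + \frac{\sqrt{15690}}{36297} \approx 0.6033$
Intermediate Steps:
$O = -7268$ ($O = 92 \left(-79\right) = -7268$)
$E = \sqrt{15690} \approx 125.26$
$\frac{- \frac{20122}{14098} + \frac{O}{16758}}{-164} + \frac{E - -21361}{36297} = \frac{- \frac{20122}{14098} - \frac{7268}{16758}}{-164} + \frac{\sqrt{15690} - -21361}{36297} = \left(\left(-20122\right) \frac{1}{14098} - \frac{3634}{8379}\right) \left(- \frac{1}{164}\right) + \left(\sqrt{15690} + 21361\right) \frac{1}{36297} = \left(- \frac{10061}{7049} - \frac{3634}{8379}\right) \left(- \frac{1}{164}\right) + \left(21361 + \sqrt{15690}\right) \frac{1}{36297} = \left(- \frac{826445}{444087}\right) \left(- \frac{1}{164}\right) + \left(\frac{21361}{36297} + \frac{\sqrt{15690}}{36297}\right) = \frac{826445}{72830268} + \left(\frac{21361}{36297} + \frac{\sqrt{15690}}{36297}\right) = \frac{58730549219}{97908156948} + \frac{\sqrt{15690}}{36297}$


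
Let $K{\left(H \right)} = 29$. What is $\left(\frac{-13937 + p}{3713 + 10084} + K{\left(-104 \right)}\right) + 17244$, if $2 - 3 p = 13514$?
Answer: $\frac{8825820}{511} \approx 17272.0$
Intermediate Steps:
$p = -4504$ ($p = \frac{2}{3} - \frac{13514}{3} = -4504$)
$\left(\frac{-13937 + p}{3713 + 10084} + K{\left(-104 \right)}\right) + 17244 = \left(\frac{-13937 - 4504}{3713 + 10084} + 29\right) + 17244 = \left(- \frac{18441}{13797} + 29\right) + 17244 = \left(\left(-18441\right) \frac{1}{13797} + 29\right) + 17244 = \left(- \frac{683}{511} + 29\right) + 17244 = \frac{14136}{511} + 17244 = \frac{8825820}{511}$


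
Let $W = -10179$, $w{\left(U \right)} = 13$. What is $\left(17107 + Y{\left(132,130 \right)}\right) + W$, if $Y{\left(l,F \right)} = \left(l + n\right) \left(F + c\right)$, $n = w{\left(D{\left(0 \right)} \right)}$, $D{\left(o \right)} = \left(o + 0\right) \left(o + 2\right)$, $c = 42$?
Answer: $31868$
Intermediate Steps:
$D{\left(o \right)} = o \left(2 + o\right)$
$n = 13$
$Y{\left(l,F \right)} = \left(13 + l\right) \left(42 + F\right)$ ($Y{\left(l,F \right)} = \left(l + 13\right) \left(F + 42\right) = \left(13 + l\right) \left(42 + F\right)$)
$\left(17107 + Y{\left(132,130 \right)}\right) + W = \left(17107 + \left(546 + 13 \cdot 130 + 42 \cdot 132 + 130 \cdot 132\right)\right) - 10179 = \left(17107 + \left(546 + 1690 + 5544 + 17160\right)\right) - 10179 = \left(17107 + 24940\right) - 10179 = 42047 - 10179 = 31868$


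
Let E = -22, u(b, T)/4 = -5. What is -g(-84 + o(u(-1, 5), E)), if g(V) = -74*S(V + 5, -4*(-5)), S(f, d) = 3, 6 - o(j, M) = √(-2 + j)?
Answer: 222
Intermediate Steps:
u(b, T) = -20 (u(b, T) = 4*(-5) = -20)
o(j, M) = 6 - √(-2 + j)
g(V) = -222 (g(V) = -74*3 = -222)
-g(-84 + o(u(-1, 5), E)) = -1*(-222) = 222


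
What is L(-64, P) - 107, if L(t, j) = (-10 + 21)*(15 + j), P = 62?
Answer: 740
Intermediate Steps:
L(t, j) = 165 + 11*j (L(t, j) = 11*(15 + j) = 165 + 11*j)
L(-64, P) - 107 = (165 + 11*62) - 107 = (165 + 682) - 107 = 847 - 107 = 740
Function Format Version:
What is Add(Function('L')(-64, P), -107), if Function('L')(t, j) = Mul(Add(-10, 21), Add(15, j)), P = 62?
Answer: 740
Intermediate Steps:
Function('L')(t, j) = Add(165, Mul(11, j)) (Function('L')(t, j) = Mul(11, Add(15, j)) = Add(165, Mul(11, j)))
Add(Function('L')(-64, P), -107) = Add(Add(165, Mul(11, 62)), -107) = Add(Add(165, 682), -107) = Add(847, -107) = 740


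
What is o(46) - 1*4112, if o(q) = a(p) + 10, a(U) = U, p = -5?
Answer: -4107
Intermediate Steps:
o(q) = 5 (o(q) = -5 + 10 = 5)
o(46) - 1*4112 = 5 - 1*4112 = 5 - 4112 = -4107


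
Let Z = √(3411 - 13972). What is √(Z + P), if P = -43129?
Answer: √(-43129 + I*√10561) ≈ 0.247 + 207.68*I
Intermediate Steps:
Z = I*√10561 (Z = √(-10561) = I*√10561 ≈ 102.77*I)
√(Z + P) = √(I*√10561 - 43129) = √(-43129 + I*√10561)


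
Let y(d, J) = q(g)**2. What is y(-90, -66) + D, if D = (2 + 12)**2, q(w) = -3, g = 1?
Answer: 205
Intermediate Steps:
y(d, J) = 9 (y(d, J) = (-3)**2 = 9)
D = 196 (D = 14**2 = 196)
y(-90, -66) + D = 9 + 196 = 205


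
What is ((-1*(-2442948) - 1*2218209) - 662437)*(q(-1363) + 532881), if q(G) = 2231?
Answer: -234217452176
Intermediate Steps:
((-1*(-2442948) - 1*2218209) - 662437)*(q(-1363) + 532881) = ((-1*(-2442948) - 1*2218209) - 662437)*(2231 + 532881) = ((2442948 - 2218209) - 662437)*535112 = (224739 - 662437)*535112 = -437698*535112 = -234217452176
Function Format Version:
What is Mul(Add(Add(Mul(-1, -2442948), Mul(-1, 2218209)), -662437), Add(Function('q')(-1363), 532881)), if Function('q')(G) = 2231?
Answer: -234217452176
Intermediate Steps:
Mul(Add(Add(Mul(-1, -2442948), Mul(-1, 2218209)), -662437), Add(Function('q')(-1363), 532881)) = Mul(Add(Add(Mul(-1, -2442948), Mul(-1, 2218209)), -662437), Add(2231, 532881)) = Mul(Add(Add(2442948, -2218209), -662437), 535112) = Mul(Add(224739, -662437), 535112) = Mul(-437698, 535112) = -234217452176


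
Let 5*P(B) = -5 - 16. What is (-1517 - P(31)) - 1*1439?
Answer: -14759/5 ≈ -2951.8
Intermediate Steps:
P(B) = -21/5 (P(B) = (-5 - 16)/5 = (1/5)*(-21) = -21/5)
(-1517 - P(31)) - 1*1439 = (-1517 - 1*(-21/5)) - 1*1439 = (-1517 + 21/5) - 1439 = -7564/5 - 1439 = -14759/5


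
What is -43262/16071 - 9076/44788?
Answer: -520869713/179946987 ≈ -2.8946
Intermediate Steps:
-43262/16071 - 9076/44788 = -43262*1/16071 - 9076*1/44788 = -43262/16071 - 2269/11197 = -520869713/179946987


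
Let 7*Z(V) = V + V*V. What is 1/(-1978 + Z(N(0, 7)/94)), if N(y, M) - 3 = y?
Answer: -61852/122342965 ≈ -0.00050556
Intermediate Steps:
N(y, M) = 3 + y
Z(V) = V/7 + V²/7 (Z(V) = (V + V*V)/7 = (V + V²)/7 = V/7 + V²/7)
1/(-1978 + Z(N(0, 7)/94)) = 1/(-1978 + ((3 + 0)/94)*(1 + (3 + 0)/94)/7) = 1/(-1978 + (3*(1/94))*(1 + 3*(1/94))/7) = 1/(-1978 + (⅐)*(3/94)*(1 + 3/94)) = 1/(-1978 + (⅐)*(3/94)*(97/94)) = 1/(-1978 + 291/61852) = 1/(-122342965/61852) = -61852/122342965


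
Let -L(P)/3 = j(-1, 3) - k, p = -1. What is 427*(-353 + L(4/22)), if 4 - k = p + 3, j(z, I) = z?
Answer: -146888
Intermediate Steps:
k = 2 (k = 4 - (-1 + 3) = 4 - 1*2 = 4 - 2 = 2)
L(P) = 9 (L(P) = -3*(-1 - 1*2) = -3*(-1 - 2) = -3*(-3) = 9)
427*(-353 + L(4/22)) = 427*(-353 + 9) = 427*(-344) = -146888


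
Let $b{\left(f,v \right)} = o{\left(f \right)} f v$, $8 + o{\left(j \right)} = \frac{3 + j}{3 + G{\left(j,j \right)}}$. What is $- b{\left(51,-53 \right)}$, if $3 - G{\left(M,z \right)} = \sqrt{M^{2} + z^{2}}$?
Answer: $- \frac{6254742}{287} - \frac{413559 \sqrt{2}}{287} \approx -23831.0$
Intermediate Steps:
$G{\left(M,z \right)} = 3 - \sqrt{M^{2} + z^{2}}$
$o{\left(j \right)} = -8 + \frac{3 + j}{6 - \sqrt{2} \sqrt{j^{2}}}$ ($o{\left(j \right)} = -8 + \frac{3 + j}{3 - \left(-3 + \sqrt{j^{2} + j^{2}}\right)} = -8 + \frac{3 + j}{3 - \left(-3 + \sqrt{2 j^{2}}\right)} = -8 + \frac{3 + j}{3 - \left(-3 + \sqrt{2} \sqrt{j^{2}}\right)} = -8 + \frac{3 + j}{6 - \sqrt{2} \sqrt{j^{2}}}$)
$b{\left(f,v \right)} = \frac{f v \left(45 - f - 8 \sqrt{2} \sqrt{f^{2}}\right)}{-6 + \sqrt{2} \sqrt{f^{2}}}$ ($b{\left(f,v \right)} = \frac{45 - f - 8 \sqrt{2} \sqrt{f^{2}}}{-6 + \sqrt{2} \sqrt{f^{2}}} f v = \frac{f \left(45 - f - 8 \sqrt{2} \sqrt{f^{2}}\right)}{-6 + \sqrt{2} \sqrt{f^{2}}} v = \frac{f v \left(45 - f - 8 \sqrt{2} \sqrt{f^{2}}\right)}{-6 + \sqrt{2} \sqrt{f^{2}}}$)
$- b{\left(51,-53 \right)} = - \frac{51 \left(-53\right) \left(45 - 51 - 8 \sqrt{2} \sqrt{51^{2}}\right)}{-6 + \sqrt{2} \sqrt{51^{2}}} = - \frac{51 \left(-53\right) \left(45 - 51 - 8 \sqrt{2} \sqrt{2601}\right)}{-6 + \sqrt{2} \sqrt{2601}} = - \frac{51 \left(-53\right) \left(45 - 51 - 8 \sqrt{2} \cdot 51\right)}{-6 + \sqrt{2} \cdot 51} = - \frac{51 \left(-53\right) \left(45 - 51 - 408 \sqrt{2}\right)}{-6 + 51 \sqrt{2}} = - \frac{51 \left(-53\right) \left(-6 - 408 \sqrt{2}\right)}{-6 + 51 \sqrt{2}} = - \frac{\left(-2703\right) \left(-6 - 408 \sqrt{2}\right)}{-6 + 51 \sqrt{2}} = \frac{2703 \left(-6 - 408 \sqrt{2}\right)}{-6 + 51 \sqrt{2}}$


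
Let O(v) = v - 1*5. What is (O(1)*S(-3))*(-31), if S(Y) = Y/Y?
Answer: 124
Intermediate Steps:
S(Y) = 1
O(v) = -5 + v (O(v) = v - 5 = -5 + v)
(O(1)*S(-3))*(-31) = ((-5 + 1)*1)*(-31) = -4*1*(-31) = -4*(-31) = 124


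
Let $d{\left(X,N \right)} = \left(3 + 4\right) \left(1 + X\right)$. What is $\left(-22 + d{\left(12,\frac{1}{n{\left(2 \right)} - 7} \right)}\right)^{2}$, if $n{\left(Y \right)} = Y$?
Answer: $4761$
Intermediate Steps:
$d{\left(X,N \right)} = 7 + 7 X$ ($d{\left(X,N \right)} = 7 \left(1 + X\right) = 7 + 7 X$)
$\left(-22 + d{\left(12,\frac{1}{n{\left(2 \right)} - 7} \right)}\right)^{2} = \left(-22 + \left(7 + 7 \cdot 12\right)\right)^{2} = \left(-22 + \left(7 + 84\right)\right)^{2} = \left(-22 + 91\right)^{2} = 69^{2} = 4761$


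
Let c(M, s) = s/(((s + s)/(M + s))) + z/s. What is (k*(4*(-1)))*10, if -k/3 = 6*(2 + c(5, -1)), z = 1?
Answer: 2160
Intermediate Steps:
c(M, s) = 1/s + M/2 + s/2 (c(M, s) = s/(((s + s)/(M + s))) + 1/s = s/(((2*s)/(M + s))) + 1/s = s/((2*s/(M + s))) + 1/s = s*((M + s)/(2*s)) + 1/s = (M/2 + s/2) + 1/s = 1/s + M/2 + s/2)
k = -54 (k = -18*(2 + (½)*(2 - (5 - 1))/(-1)) = -18*(2 + (½)*(-1)*(2 - 1*4)) = -18*(2 + (½)*(-1)*(2 - 4)) = -18*(2 + (½)*(-1)*(-2)) = -18*(2 + 1) = -18*3 = -3*18 = -54)
(k*(4*(-1)))*10 = -216*(-1)*10 = -54*(-4)*10 = 216*10 = 2160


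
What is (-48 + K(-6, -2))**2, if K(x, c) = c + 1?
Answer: 2401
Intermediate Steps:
K(x, c) = 1 + c
(-48 + K(-6, -2))**2 = (-48 + (1 - 2))**2 = (-48 - 1)**2 = (-49)**2 = 2401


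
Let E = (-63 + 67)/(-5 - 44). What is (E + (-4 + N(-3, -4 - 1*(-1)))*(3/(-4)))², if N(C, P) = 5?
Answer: 26569/38416 ≈ 0.69161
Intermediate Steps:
E = -4/49 (E = 4/(-49) = 4*(-1/49) = -4/49 ≈ -0.081633)
(E + (-4 + N(-3, -4 - 1*(-1)))*(3/(-4)))² = (-4/49 + (-4 + 5)*(3/(-4)))² = (-4/49 + 1*(3*(-¼)))² = (-4/49 + 1*(-¾))² = (-4/49 - ¾)² = (-163/196)² = 26569/38416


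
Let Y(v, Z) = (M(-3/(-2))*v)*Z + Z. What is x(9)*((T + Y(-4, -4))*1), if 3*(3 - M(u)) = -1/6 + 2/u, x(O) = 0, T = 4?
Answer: 0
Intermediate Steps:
M(u) = 55/18 - 2/(3*u) (M(u) = 3 - (-1/6 + 2/u)/3 = 3 - (-1*⅙ + 2/u)/3 = 3 - (-⅙ + 2/u)/3 = 3 + (1/18 - 2/(3*u)) = 55/18 - 2/(3*u))
Y(v, Z) = Z + 47*Z*v/18 (Y(v, Z) = (((-12 + 55*(-3/(-2)))/(18*((-3/(-2)))))*v)*Z + Z = (((-12 + 55*(-3*(-½)))/(18*((-3*(-½)))))*v)*Z + Z = (((-12 + 55*(3/2))/(18*(3/2)))*v)*Z + Z = (((1/18)*(⅔)*(-12 + 165/2))*v)*Z + Z = (((1/18)*(⅔)*(141/2))*v)*Z + Z = (47*v/18)*Z + Z = 47*Z*v/18 + Z = Z + 47*Z*v/18)
x(9)*((T + Y(-4, -4))*1) = 0*((4 + (1/18)*(-4)*(18 + 47*(-4)))*1) = 0*((4 + (1/18)*(-4)*(18 - 188))*1) = 0*((4 + (1/18)*(-4)*(-170))*1) = 0*((4 + 340/9)*1) = 0*((376/9)*1) = 0*(376/9) = 0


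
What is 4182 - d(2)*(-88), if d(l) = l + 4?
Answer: 4710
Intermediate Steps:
d(l) = 4 + l
4182 - d(2)*(-88) = 4182 - (4 + 2)*(-88) = 4182 - 6*(-88) = 4182 - 1*(-528) = 4182 + 528 = 4710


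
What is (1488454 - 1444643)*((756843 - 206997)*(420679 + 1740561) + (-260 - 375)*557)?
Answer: 52062749949079795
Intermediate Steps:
(1488454 - 1444643)*((756843 - 206997)*(420679 + 1740561) + (-260 - 375)*557) = 43811*(549846*2161240 - 635*557) = 43811*(1188349169040 - 353695) = 43811*1188348815345 = 52062749949079795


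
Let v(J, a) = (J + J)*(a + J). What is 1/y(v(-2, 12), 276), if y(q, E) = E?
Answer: 1/276 ≈ 0.0036232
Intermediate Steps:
v(J, a) = 2*J*(J + a) (v(J, a) = (2*J)*(J + a) = 2*J*(J + a))
1/y(v(-2, 12), 276) = 1/276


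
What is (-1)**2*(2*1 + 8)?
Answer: 10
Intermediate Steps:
(-1)**2*(2*1 + 8) = 1*(2 + 8) = 1*10 = 10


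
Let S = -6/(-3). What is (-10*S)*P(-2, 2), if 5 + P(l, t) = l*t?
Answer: 180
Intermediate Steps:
P(l, t) = -5 + l*t
S = 2 (S = -6*(-⅓) = 2)
(-10*S)*P(-2, 2) = (-10*2)*(-5 - 2*2) = -20*(-5 - 4) = -20*(-9) = 180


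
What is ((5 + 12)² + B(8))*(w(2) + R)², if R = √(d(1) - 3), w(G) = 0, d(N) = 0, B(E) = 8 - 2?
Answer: -885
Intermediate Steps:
B(E) = 6
R = I*√3 (R = √(0 - 3) = √(-3) = I*√3 ≈ 1.732*I)
((5 + 12)² + B(8))*(w(2) + R)² = ((5 + 12)² + 6)*(0 + I*√3)² = (17² + 6)*(I*√3)² = (289 + 6)*(-3) = 295*(-3) = -885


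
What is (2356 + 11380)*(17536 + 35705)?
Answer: 731318376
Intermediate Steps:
(2356 + 11380)*(17536 + 35705) = 13736*53241 = 731318376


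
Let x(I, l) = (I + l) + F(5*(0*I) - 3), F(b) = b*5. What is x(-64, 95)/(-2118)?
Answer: -8/1059 ≈ -0.0075543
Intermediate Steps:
F(b) = 5*b
x(I, l) = -15 + I + l (x(I, l) = (I + l) + 5*(5*(0*I) - 3) = (I + l) + 5*(5*0 - 3) = (I + l) + 5*(0 - 3) = (I + l) + 5*(-3) = (I + l) - 15 = -15 + I + l)
x(-64, 95)/(-2118) = (-15 - 64 + 95)/(-2118) = 16*(-1/2118) = -8/1059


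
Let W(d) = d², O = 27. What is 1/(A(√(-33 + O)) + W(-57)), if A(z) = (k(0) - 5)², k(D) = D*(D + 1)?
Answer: 1/3274 ≈ 0.00030544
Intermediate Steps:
k(D) = D*(1 + D)
A(z) = 25 (A(z) = (0*(1 + 0) - 5)² = (0*1 - 5)² = (0 - 5)² = (-5)² = 25)
1/(A(√(-33 + O)) + W(-57)) = 1/(25 + (-57)²) = 1/(25 + 3249) = 1/3274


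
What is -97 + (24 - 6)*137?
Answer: 2369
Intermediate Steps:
-97 + (24 - 6)*137 = -97 + 18*137 = -97 + 2466 = 2369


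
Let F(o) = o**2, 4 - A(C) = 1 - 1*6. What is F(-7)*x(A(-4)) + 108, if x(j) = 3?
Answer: 255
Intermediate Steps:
A(C) = 9 (A(C) = 4 - (1 - 1*6) = 4 - (1 - 6) = 4 - 1*(-5) = 4 + 5 = 9)
F(-7)*x(A(-4)) + 108 = (-7)**2*3 + 108 = 49*3 + 108 = 147 + 108 = 255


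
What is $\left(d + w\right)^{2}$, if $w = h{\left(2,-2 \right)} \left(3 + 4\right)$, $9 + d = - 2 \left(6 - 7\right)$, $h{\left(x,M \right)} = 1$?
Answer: $0$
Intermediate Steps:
$d = -7$ ($d = -9 - 2 \left(6 - 7\right) = -9 - -2 = -9 + 2 = -7$)
$w = 7$ ($w = 1 \left(3 + 4\right) = 1 \cdot 7 = 7$)
$\left(d + w\right)^{2} = \left(-7 + 7\right)^{2} = 0^{2} = 0$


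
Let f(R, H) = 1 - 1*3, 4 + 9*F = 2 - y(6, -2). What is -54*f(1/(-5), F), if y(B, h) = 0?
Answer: 108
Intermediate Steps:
F = -2/9 (F = -4/9 + (2 - 1*0)/9 = -4/9 + (2 + 0)/9 = -4/9 + (⅑)*2 = -4/9 + 2/9 = -2/9 ≈ -0.22222)
f(R, H) = -2 (f(R, H) = 1 - 3 = -2)
-54*f(1/(-5), F) = -54*(-2) = 108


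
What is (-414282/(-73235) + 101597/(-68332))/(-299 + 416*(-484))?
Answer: -20868261329/1009080859074860 ≈ -2.0680e-5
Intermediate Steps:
(-414282/(-73235) + 101597/(-68332))/(-299 + 416*(-484)) = (-414282*(-1/73235) + 101597*(-1/68332))/(-299 - 201344) = (414282/73235 - 101597/68332)/(-201643) = (20868261329/5004294020)*(-1/201643) = -20868261329/1009080859074860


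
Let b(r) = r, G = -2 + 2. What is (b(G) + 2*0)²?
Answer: 0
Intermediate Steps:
G = 0
(b(G) + 2*0)² = (0 + 2*0)² = (0 + 0)² = 0² = 0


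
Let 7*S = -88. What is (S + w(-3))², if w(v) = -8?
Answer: 20736/49 ≈ 423.18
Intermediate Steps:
S = -88/7 (S = (⅐)*(-88) = -88/7 ≈ -12.571)
(S + w(-3))² = (-88/7 - 8)² = (-144/7)² = 20736/49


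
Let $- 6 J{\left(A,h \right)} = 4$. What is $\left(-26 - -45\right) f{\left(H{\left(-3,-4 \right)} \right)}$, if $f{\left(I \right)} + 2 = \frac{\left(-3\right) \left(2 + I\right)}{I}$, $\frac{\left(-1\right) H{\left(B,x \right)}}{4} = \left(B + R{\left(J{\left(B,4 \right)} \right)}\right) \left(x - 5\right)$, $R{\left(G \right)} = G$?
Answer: $- \frac{2071}{22} \approx -94.136$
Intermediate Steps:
$J{\left(A,h \right)} = - \frac{2}{3}$ ($J{\left(A,h \right)} = \left(- \frac{1}{6}\right) 4 = - \frac{2}{3}$)
$H{\left(B,x \right)} = - 4 \left(-5 + x\right) \left(- \frac{2}{3} + B\right)$ ($H{\left(B,x \right)} = - 4 \left(B - \frac{2}{3}\right) \left(x - 5\right) = - 4 \left(- \frac{2}{3} + B\right) \left(-5 + x\right) = - 4 \left(-5 + x\right) \left(- \frac{2}{3} + B\right)$)
$f{\left(I \right)} = -2 + \frac{-6 - 3 I}{I}$ ($f{\left(I \right)} = -2 + \frac{\left(-3\right) \left(2 + I\right)}{I} = -2 + \frac{-6 - 3 I}{I}$)
$\left(-26 - -45\right) f{\left(H{\left(-3,-4 \right)} \right)} = \left(-26 - -45\right) \left(-5 - \frac{6}{- \frac{40}{3} + 20 \left(-3\right) + \frac{8}{3} \left(-4\right) - \left(-12\right) \left(-4\right)}\right) = \left(-26 + 45\right) \left(-5 - \frac{6}{- \frac{40}{3} - 60 - \frac{32}{3} - 48}\right) = 19 \left(-5 - \frac{6}{-132}\right) = 19 \left(-5 - - \frac{1}{22}\right) = 19 \left(-5 + \frac{1}{22}\right) = 19 \left(- \frac{109}{22}\right) = - \frac{2071}{22}$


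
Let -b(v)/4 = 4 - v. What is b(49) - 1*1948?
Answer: -1768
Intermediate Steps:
b(v) = -16 + 4*v (b(v) = -4*(4 - v) = -16 + 4*v)
b(49) - 1*1948 = (-16 + 4*49) - 1*1948 = (-16 + 196) - 1948 = 180 - 1948 = -1768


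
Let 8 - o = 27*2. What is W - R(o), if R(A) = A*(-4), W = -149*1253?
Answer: -186881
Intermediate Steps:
o = -46 (o = 8 - 27*2 = 8 - 1*54 = 8 - 54 = -46)
W = -186697
R(A) = -4*A
W - R(o) = -186697 - (-4)*(-46) = -186697 - 1*184 = -186697 - 184 = -186881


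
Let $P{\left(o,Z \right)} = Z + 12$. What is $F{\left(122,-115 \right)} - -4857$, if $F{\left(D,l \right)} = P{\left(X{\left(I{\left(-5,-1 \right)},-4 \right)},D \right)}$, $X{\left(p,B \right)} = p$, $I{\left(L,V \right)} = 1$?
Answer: $4991$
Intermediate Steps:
$P{\left(o,Z \right)} = 12 + Z$
$F{\left(D,l \right)} = 12 + D$
$F{\left(122,-115 \right)} - -4857 = \left(12 + 122\right) - -4857 = 134 + 4857 = 4991$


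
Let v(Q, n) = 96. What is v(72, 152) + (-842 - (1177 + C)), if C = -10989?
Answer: 9066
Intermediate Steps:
v(72, 152) + (-842 - (1177 + C)) = 96 + (-842 - (1177 - 10989)) = 96 + (-842 - 1*(-9812)) = 96 + (-842 + 9812) = 96 + 8970 = 9066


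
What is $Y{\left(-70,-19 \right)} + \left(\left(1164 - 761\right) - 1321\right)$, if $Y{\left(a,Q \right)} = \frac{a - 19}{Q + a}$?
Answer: $-917$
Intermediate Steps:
$Y{\left(a,Q \right)} = \frac{-19 + a}{Q + a}$
$Y{\left(-70,-19 \right)} + \left(\left(1164 - 761\right) - 1321\right) = \frac{-19 - 70}{-19 - 70} + \left(\left(1164 - 761\right) - 1321\right) = \frac{1}{-89} \left(-89\right) + \left(403 - 1321\right) = \left(- \frac{1}{89}\right) \left(-89\right) - 918 = 1 - 918 = -917$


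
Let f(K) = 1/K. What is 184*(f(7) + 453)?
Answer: 583648/7 ≈ 83378.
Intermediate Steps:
184*(f(7) + 453) = 184*(1/7 + 453) = 184*(3172/7) = 583648/7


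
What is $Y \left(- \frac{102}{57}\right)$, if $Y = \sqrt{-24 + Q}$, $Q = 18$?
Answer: $- \frac{34 i \sqrt{6}}{19} \approx - 4.3833 i$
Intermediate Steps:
$Y = i \sqrt{6}$ ($Y = \sqrt{-24 + 18} = \sqrt{-6} = i \sqrt{6} \approx 2.4495 i$)
$Y \left(- \frac{102}{57}\right) = i \sqrt{6} \left(- \frac{102}{57}\right) = i \sqrt{6} \left(\left(-102\right) \frac{1}{57}\right) = i \sqrt{6} \left(- \frac{34}{19}\right) = - \frac{34 i \sqrt{6}}{19}$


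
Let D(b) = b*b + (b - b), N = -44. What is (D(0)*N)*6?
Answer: 0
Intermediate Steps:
D(b) = b² (D(b) = b² + 0 = b²)
(D(0)*N)*6 = (0²*(-44))*6 = (0*(-44))*6 = 0*6 = 0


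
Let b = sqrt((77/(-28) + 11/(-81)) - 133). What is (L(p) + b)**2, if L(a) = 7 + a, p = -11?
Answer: (-72 + I*sqrt(44027))**2/324 ≈ -119.89 - 93.256*I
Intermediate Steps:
b = I*sqrt(44027)/18 (b = sqrt((77*(-1/28) + 11*(-1/81)) - 133) = sqrt((-11/4 - 11/81) - 133) = sqrt(-935/324 - 133) = sqrt(-44027/324) = I*sqrt(44027)/18 ≈ 11.657*I)
(L(p) + b)**2 = ((7 - 11) + I*sqrt(44027)/18)**2 = (-4 + I*sqrt(44027)/18)**2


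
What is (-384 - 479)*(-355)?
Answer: 306365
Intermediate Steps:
(-384 - 479)*(-355) = -863*(-355) = 306365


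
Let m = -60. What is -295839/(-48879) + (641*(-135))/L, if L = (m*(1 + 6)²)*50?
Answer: 353467239/53223800 ≈ 6.6412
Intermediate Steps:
L = -147000 (L = -60*(1 + 6)²*50 = -60*7²*50 = -60*49*50 = -2940*50 = -147000)
-295839/(-48879) + (641*(-135))/L = -295839/(-48879) + (641*(-135))/(-147000) = -295839*(-1/48879) - 86535*(-1/147000) = 32871/5431 + 5769/9800 = 353467239/53223800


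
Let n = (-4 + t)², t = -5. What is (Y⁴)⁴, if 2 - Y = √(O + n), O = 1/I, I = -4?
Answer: (4 - √323)¹⁶/65536 ≈ 3.2193e+13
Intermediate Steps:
O = -¼ (O = 1/(-4) = -¼ ≈ -0.25000)
n = 81 (n = (-4 - 5)² = (-9)² = 81)
Y = 2 - √323/2 (Y = 2 - √(-¼ + 81) = 2 - √(323/4) = 2 - √323/2 ≈ -6.9861)
(Y⁴)⁴ = ((2 - √323/2)⁴)⁴ = (2 - √323/2)¹⁶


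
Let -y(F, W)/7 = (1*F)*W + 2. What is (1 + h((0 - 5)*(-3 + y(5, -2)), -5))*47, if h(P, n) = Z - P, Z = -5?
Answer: 12267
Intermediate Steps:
y(F, W) = -14 - 7*F*W (y(F, W) = -7*((1*F)*W + 2) = -7*(F*W + 2) = -7*(2 + F*W) = -14 - 7*F*W)
h(P, n) = -5 - P
(1 + h((0 - 5)*(-3 + y(5, -2)), -5))*47 = (1 + (-5 - (0 - 5)*(-3 + (-14 - 7*5*(-2)))))*47 = (1 + (-5 - (-5)*(-3 + (-14 + 70))))*47 = (1 + (-5 - (-5)*(-3 + 56)))*47 = (1 + (-5 - (-5)*53))*47 = (1 + (-5 - 1*(-265)))*47 = (1 + (-5 + 265))*47 = (1 + 260)*47 = 261*47 = 12267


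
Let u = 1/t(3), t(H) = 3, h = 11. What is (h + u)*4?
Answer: 136/3 ≈ 45.333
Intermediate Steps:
u = ⅓ (u = 1/3 = ⅓ ≈ 0.33333)
(h + u)*4 = (11 + ⅓)*4 = (34/3)*4 = 136/3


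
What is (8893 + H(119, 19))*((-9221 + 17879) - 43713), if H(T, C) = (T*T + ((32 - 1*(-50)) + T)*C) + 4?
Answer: -942173235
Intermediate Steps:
H(T, C) = 4 + T² + C*(82 + T) (H(T, C) = (T² + ((32 + 50) + T)*C) + 4 = (T² + (82 + T)*C) + 4 = (T² + C*(82 + T)) + 4 = 4 + T² + C*(82 + T))
(8893 + H(119, 19))*((-9221 + 17879) - 43713) = (8893 + (4 + 119² + 82*19 + 19*119))*((-9221 + 17879) - 43713) = (8893 + (4 + 14161 + 1558 + 2261))*(8658 - 43713) = (8893 + 17984)*(-35055) = 26877*(-35055) = -942173235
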